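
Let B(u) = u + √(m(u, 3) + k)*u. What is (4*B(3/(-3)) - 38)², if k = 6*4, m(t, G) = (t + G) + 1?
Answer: 2196 + 1008*√3 ≈ 3941.9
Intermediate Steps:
m(t, G) = 1 + G + t (m(t, G) = (G + t) + 1 = 1 + G + t)
k = 24
B(u) = u + u*√(28 + u) (B(u) = u + √((1 + 3 + u) + 24)*u = u + √((4 + u) + 24)*u = u + √(28 + u)*u = u + u*√(28 + u))
(4*B(3/(-3)) - 38)² = (4*((3/(-3))*(1 + √(28 + 3/(-3)))) - 38)² = (4*((3*(-⅓))*(1 + √(28 + 3*(-⅓)))) - 38)² = (4*(-(1 + √(28 - 1))) - 38)² = (4*(-(1 + √27)) - 38)² = (4*(-(1 + 3*√3)) - 38)² = (4*(-1 - 3*√3) - 38)² = ((-4 - 12*√3) - 38)² = (-42 - 12*√3)²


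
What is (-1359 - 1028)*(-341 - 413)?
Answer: 1799798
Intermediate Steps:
(-1359 - 1028)*(-341 - 413) = -2387*(-754) = 1799798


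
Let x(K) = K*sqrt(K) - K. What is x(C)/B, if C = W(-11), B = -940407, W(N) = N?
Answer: -11/940407 + 11*I*sqrt(11)/940407 ≈ -1.1697e-5 + 3.8795e-5*I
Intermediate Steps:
C = -11
x(K) = K**(3/2) - K
x(C)/B = ((-11)**(3/2) - 1*(-11))/(-940407) = (-11*I*sqrt(11) + 11)*(-1/940407) = (11 - 11*I*sqrt(11))*(-1/940407) = -11/940407 + 11*I*sqrt(11)/940407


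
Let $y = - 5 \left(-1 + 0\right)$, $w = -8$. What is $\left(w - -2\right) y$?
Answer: $-30$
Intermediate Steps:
$y = 5$ ($y = \left(-5\right) \left(-1\right) = 5$)
$\left(w - -2\right) y = \left(-8 - -2\right) 5 = \left(-8 + 2\right) 5 = \left(-6\right) 5 = -30$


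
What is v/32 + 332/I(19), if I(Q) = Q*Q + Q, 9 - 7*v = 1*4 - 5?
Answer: 9771/10640 ≈ 0.91833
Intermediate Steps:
v = 10/7 (v = 9/7 - (1*4 - 5)/7 = 9/7 - (4 - 5)/7 = 9/7 - ⅐*(-1) = 9/7 + ⅐ = 10/7 ≈ 1.4286)
I(Q) = Q + Q² (I(Q) = Q² + Q = Q + Q²)
v/32 + 332/I(19) = (10/7)/32 + 332/((19*(1 + 19))) = (10/7)*(1/32) + 332/((19*20)) = 5/112 + 332/380 = 5/112 + 332*(1/380) = 5/112 + 83/95 = 9771/10640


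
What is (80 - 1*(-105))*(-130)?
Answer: -24050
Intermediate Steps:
(80 - 1*(-105))*(-130) = (80 + 105)*(-130) = 185*(-130) = -24050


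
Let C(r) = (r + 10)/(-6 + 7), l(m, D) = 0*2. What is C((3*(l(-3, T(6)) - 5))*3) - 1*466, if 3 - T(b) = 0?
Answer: -501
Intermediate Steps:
T(b) = 3 (T(b) = 3 - 1*0 = 3 + 0 = 3)
l(m, D) = 0
C(r) = 10 + r (C(r) = (10 + r)/1 = (10 + r)*1 = 10 + r)
C((3*(l(-3, T(6)) - 5))*3) - 1*466 = (10 + (3*(0 - 5))*3) - 1*466 = (10 + (3*(-5))*3) - 466 = (10 - 15*3) - 466 = (10 - 45) - 466 = -35 - 466 = -501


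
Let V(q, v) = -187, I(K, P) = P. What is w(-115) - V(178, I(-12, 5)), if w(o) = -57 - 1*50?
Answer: 80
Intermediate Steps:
w(o) = -107 (w(o) = -57 - 50 = -107)
w(-115) - V(178, I(-12, 5)) = -107 - 1*(-187) = -107 + 187 = 80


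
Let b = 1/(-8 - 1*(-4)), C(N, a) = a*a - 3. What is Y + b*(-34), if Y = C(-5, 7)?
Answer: 109/2 ≈ 54.500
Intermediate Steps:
C(N, a) = -3 + a² (C(N, a) = a² - 3 = -3 + a²)
Y = 46 (Y = -3 + 7² = -3 + 49 = 46)
b = -¼ (b = 1/(-8 + 4) = 1/(-4) = -¼ ≈ -0.25000)
Y + b*(-34) = 46 - ¼*(-34) = 46 + 17/2 = 109/2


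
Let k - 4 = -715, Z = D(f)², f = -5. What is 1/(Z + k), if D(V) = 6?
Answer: -1/675 ≈ -0.0014815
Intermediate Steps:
Z = 36 (Z = 6² = 36)
k = -711 (k = 4 - 715 = -711)
1/(Z + k) = 1/(36 - 711) = 1/(-675) = -1/675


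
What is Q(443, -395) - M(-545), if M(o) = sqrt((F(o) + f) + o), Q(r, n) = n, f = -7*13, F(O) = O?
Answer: -395 - I*sqrt(1181) ≈ -395.0 - 34.366*I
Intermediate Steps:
f = -91
M(o) = sqrt(-91 + 2*o) (M(o) = sqrt((o - 91) + o) = sqrt((-91 + o) + o) = sqrt(-91 + 2*o))
Q(443, -395) - M(-545) = -395 - sqrt(-91 + 2*(-545)) = -395 - sqrt(-91 - 1090) = -395 - sqrt(-1181) = -395 - I*sqrt(1181)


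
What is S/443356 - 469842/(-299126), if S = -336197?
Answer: 53871002965/66309653428 ≈ 0.81242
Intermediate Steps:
S/443356 - 469842/(-299126) = -336197/443356 - 469842/(-299126) = -336197*1/443356 - 469842*(-1/299126) = -336197/443356 + 234921/149563 = 53871002965/66309653428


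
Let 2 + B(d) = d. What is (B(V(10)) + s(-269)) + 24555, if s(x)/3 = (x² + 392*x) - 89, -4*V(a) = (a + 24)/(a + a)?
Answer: -2999017/40 ≈ -74975.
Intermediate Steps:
V(a) = -(24 + a)/(8*a) (V(a) = -(a + 24)/(4*(a + a)) = -(24 + a)/(4*(2*a)) = -(24 + a)*1/(2*a)/4 = -(24 + a)/(8*a))
B(d) = -2 + d
s(x) = -267 + 3*x² + 1176*x (s(x) = 3*((x² + 392*x) - 89) = 3*(-89 + x² + 392*x) = -267 + 3*x² + 1176*x)
(B(V(10)) + s(-269)) + 24555 = ((-2 + (⅛)*(-24 - 1*10)/10) + (-267 + 3*(-269)² + 1176*(-269))) + 24555 = ((-2 + (⅛)*(⅒)*(-24 - 10)) + (-267 + 3*72361 - 316344)) + 24555 = ((-2 + (⅛)*(⅒)*(-34)) + (-267 + 217083 - 316344)) + 24555 = ((-2 - 17/40) - 99528) + 24555 = (-97/40 - 99528) + 24555 = -3981217/40 + 24555 = -2999017/40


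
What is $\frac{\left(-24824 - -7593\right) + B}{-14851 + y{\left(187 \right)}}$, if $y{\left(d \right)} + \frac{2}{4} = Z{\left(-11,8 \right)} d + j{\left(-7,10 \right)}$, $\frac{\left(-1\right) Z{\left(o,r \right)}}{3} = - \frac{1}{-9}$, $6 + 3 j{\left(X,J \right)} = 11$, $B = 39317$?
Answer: $- \frac{132516}{89473} \approx -1.4811$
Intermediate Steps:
$j{\left(X,J \right)} = \frac{5}{3}$ ($j{\left(X,J \right)} = -2 + \frac{1}{3} \cdot 11 = -2 + \frac{11}{3} = \frac{5}{3}$)
$Z{\left(o,r \right)} = - \frac{1}{3}$ ($Z{\left(o,r \right)} = - 3 \left(- \frac{1}{-9}\right) = - 3 \left(\left(-1\right) \left(- \frac{1}{9}\right)\right) = \left(-3\right) \frac{1}{9} = - \frac{1}{3}$)
$y{\left(d \right)} = \frac{7}{6} - \frac{d}{3}$ ($y{\left(d \right)} = - \frac{1}{2} - \left(- \frac{5}{3} + \frac{d}{3}\right) = \frac{7}{6} - \frac{d}{3}$)
$\frac{\left(-24824 - -7593\right) + B}{-14851 + y{\left(187 \right)}} = \frac{\left(-24824 - -7593\right) + 39317}{-14851 + \left(\frac{7}{6} - \frac{187}{3}\right)} = \frac{\left(-24824 + 7593\right) + 39317}{-14851 + \left(\frac{7}{6} - \frac{187}{3}\right)} = \frac{-17231 + 39317}{-14851 - \frac{367}{6}} = \frac{22086}{- \frac{89473}{6}} = 22086 \left(- \frac{6}{89473}\right) = - \frac{132516}{89473}$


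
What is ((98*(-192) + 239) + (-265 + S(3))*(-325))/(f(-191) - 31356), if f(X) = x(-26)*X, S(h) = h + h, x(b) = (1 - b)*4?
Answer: -10933/8664 ≈ -1.2619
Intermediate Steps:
x(b) = 4 - 4*b
S(h) = 2*h
f(X) = 108*X (f(X) = (4 - 4*(-26))*X = (4 + 104)*X = 108*X)
((98*(-192) + 239) + (-265 + S(3))*(-325))/(f(-191) - 31356) = ((98*(-192) + 239) + (-265 + 2*3)*(-325))/(108*(-191) - 31356) = ((-18816 + 239) + (-265 + 6)*(-325))/(-20628 - 31356) = (-18577 - 259*(-325))/(-51984) = (-18577 + 84175)*(-1/51984) = 65598*(-1/51984) = -10933/8664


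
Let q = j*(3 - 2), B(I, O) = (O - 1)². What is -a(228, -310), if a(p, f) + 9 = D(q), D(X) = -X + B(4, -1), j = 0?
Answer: 5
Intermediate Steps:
B(I, O) = (-1 + O)²
q = 0 (q = 0*(3 - 2) = 0*1 = 0)
D(X) = 4 - X (D(X) = -X + (-1 - 1)² = -X + (-2)² = -X + 4 = 4 - X)
a(p, f) = -5 (a(p, f) = -9 + (4 - 1*0) = -9 + (4 + 0) = -9 + 4 = -5)
-a(228, -310) = -1*(-5) = 5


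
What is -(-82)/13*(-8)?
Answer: -656/13 ≈ -50.462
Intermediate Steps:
-(-82)/13*(-8) = -41*(-2/13)*(-8) = (82/13)*(-8) = -656/13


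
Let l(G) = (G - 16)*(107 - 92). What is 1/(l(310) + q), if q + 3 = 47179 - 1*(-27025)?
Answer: 1/78611 ≈ 1.2721e-5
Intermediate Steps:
q = 74201 (q = -3 + (47179 - 1*(-27025)) = -3 + (47179 + 27025) = -3 + 74204 = 74201)
l(G) = -240 + 15*G (l(G) = (-16 + G)*15 = -240 + 15*G)
1/(l(310) + q) = 1/((-240 + 15*310) + 74201) = 1/((-240 + 4650) + 74201) = 1/(4410 + 74201) = 1/78611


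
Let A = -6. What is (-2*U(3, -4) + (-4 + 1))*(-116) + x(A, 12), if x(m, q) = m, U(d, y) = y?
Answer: -586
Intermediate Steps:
(-2*U(3, -4) + (-4 + 1))*(-116) + x(A, 12) = (-2*(-4) + (-4 + 1))*(-116) - 6 = (8 - 3)*(-116) - 6 = 5*(-116) - 6 = -580 - 6 = -586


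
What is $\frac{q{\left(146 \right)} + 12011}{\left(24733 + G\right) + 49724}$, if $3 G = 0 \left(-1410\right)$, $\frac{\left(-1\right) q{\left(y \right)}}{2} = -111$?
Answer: $\frac{12233}{74457} \approx 0.1643$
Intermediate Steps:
$q{\left(y \right)} = 222$ ($q{\left(y \right)} = \left(-2\right) \left(-111\right) = 222$)
$G = 0$ ($G = \frac{0 \left(-1410\right)}{3} = \frac{1}{3} \cdot 0 = 0$)
$\frac{q{\left(146 \right)} + 12011}{\left(24733 + G\right) + 49724} = \frac{222 + 12011}{\left(24733 + 0\right) + 49724} = \frac{12233}{24733 + 49724} = \frac{12233}{74457}$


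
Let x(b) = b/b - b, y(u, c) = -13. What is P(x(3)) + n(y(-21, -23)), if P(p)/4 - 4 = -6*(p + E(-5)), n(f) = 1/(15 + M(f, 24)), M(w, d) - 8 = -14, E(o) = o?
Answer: 1657/9 ≈ 184.11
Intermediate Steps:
M(w, d) = -6 (M(w, d) = 8 - 14 = -6)
n(f) = 1/9 (n(f) = 1/(15 - 6) = 1/9)
x(b) = 1 - b
P(p) = 136 - 24*p (P(p) = 16 + 4*(-6*(p - 5)) = 16 + 4*(-6*(-5 + p)) = 16 + 4*(30 - 6*p) = 16 + (120 - 24*p) = 136 - 24*p)
P(x(3)) + n(y(-21, -23)) = (136 - 24*(1 - 1*3)) + 1/9 = (136 - 24*(1 - 3)) + 1/9 = (136 - 24*(-2)) + 1/9 = (136 + 48) + 1/9 = 184 + 1/9 = 1657/9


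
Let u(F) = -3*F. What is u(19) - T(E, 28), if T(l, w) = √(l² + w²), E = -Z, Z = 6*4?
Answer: -57 - 4*√85 ≈ -93.878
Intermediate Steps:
Z = 24
E = -24 (E = -1*24 = -24)
u(19) - T(E, 28) = -3*19 - √((-24)² + 28²) = -57 - √(576 + 784) = -57 - √1360 = -57 - 4*√85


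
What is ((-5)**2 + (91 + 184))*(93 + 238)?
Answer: 99300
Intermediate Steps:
((-5)**2 + (91 + 184))*(93 + 238) = (25 + 275)*331 = 300*331 = 99300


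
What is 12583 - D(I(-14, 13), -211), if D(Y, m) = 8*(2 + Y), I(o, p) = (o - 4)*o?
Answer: 10551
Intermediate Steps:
I(o, p) = o*(-4 + o) (I(o, p) = (-4 + o)*o = o*(-4 + o))
D(Y, m) = 16 + 8*Y
12583 - D(I(-14, 13), -211) = 12583 - (16 + 8*(-14*(-4 - 14))) = 12583 - (16 + 8*(-14*(-18))) = 12583 - (16 + 8*252) = 12583 - (16 + 2016) = 12583 - 1*2032 = 12583 - 2032 = 10551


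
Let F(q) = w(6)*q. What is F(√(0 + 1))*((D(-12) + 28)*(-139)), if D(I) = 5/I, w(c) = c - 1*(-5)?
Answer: -506099/12 ≈ -42175.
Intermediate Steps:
w(c) = 5 + c (w(c) = c + 5 = 5 + c)
F(q) = 11*q (F(q) = (5 + 6)*q = 11*q)
F(√(0 + 1))*((D(-12) + 28)*(-139)) = (11*√(0 + 1))*((5/(-12) + 28)*(-139)) = (11*√1)*((5*(-1/12) + 28)*(-139)) = (11*1)*((-5/12 + 28)*(-139)) = 11*((331/12)*(-139)) = 11*(-46009/12) = -506099/12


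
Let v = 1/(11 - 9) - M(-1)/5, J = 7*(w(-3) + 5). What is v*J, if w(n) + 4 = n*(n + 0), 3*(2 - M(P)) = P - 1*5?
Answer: -21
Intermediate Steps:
M(P) = 11/3 - P/3 (M(P) = 2 - (P - 1*5)/3 = 2 - (P - 5)/3 = 2 - (-5 + P)/3 = 2 + (5/3 - P/3) = 11/3 - P/3)
w(n) = -4 + n**2 (w(n) = -4 + n*(n + 0) = -4 + n*n = -4 + n**2)
J = 70 (J = 7*((-4 + (-3)**2) + 5) = 7*((-4 + 9) + 5) = 7*(5 + 5) = 7*10 = 70)
v = -3/10 (v = 1/(11 - 9) - (11/3 - 1/3*(-1))/5 = 1/2 - (11/3 + 1/3)/5 = 1/2 - 4/5 = -3/10 ≈ -0.30000)
v*J = -3/10*70 = -21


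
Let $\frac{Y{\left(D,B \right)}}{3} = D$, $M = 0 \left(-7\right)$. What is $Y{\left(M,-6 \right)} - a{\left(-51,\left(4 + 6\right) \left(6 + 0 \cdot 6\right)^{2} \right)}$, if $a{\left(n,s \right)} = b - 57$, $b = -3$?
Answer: $60$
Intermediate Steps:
$M = 0$
$Y{\left(D,B \right)} = 3 D$
$a{\left(n,s \right)} = -60$ ($a{\left(n,s \right)} = -3 - 57 = -60$)
$Y{\left(M,-6 \right)} - a{\left(-51,\left(4 + 6\right) \left(6 + 0 \cdot 6\right)^{2} \right)} = 3 \cdot 0 - -60 = 0 + 60 = 60$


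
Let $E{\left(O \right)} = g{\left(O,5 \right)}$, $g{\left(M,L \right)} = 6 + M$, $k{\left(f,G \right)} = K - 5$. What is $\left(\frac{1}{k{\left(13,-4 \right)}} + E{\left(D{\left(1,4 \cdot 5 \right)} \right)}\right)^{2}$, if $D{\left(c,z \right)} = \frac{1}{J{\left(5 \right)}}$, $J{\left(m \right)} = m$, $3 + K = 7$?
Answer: $\frac{676}{25} \approx 27.04$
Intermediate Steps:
$K = 4$ ($K = -3 + 7 = 4$)
$D{\left(c,z \right)} = \frac{1}{5}$
$k{\left(f,G \right)} = -1$ ($k{\left(f,G \right)} = 4 - 5 = -1$)
$E{\left(O \right)} = 6 + O$
$\left(\frac{1}{k{\left(13,-4 \right)}} + E{\left(D{\left(1,4 \cdot 5 \right)} \right)}\right)^{2} = \left(\frac{1}{-1} + \left(6 + \frac{1}{5}\right)\right)^{2} = \left(-1 + \frac{31}{5}\right)^{2} = \left(\frac{26}{5}\right)^{2} = \frac{676}{25}$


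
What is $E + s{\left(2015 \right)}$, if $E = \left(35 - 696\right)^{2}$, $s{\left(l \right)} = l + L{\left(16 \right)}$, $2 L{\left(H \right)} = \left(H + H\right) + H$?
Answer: $438960$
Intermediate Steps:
$L{\left(H \right)} = \frac{3 H}{2}$ ($L{\left(H \right)} = \frac{\left(H + H\right) + H}{2} = \frac{2 H + H}{2} = \frac{3 H}{2}$)
$s{\left(l \right)} = 24 + l$ ($s{\left(l \right)} = l + \frac{3}{2} \cdot 16 = l + 24 = 24 + l$)
$E = 436921$ ($E = \left(-661\right)^{2} = 436921$)
$E + s{\left(2015 \right)} = 436921 + \left(24 + 2015\right) = 436921 + 2039 = 438960$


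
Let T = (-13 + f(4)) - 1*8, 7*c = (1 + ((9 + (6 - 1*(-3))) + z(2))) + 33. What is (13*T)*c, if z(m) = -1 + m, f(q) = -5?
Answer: -17914/7 ≈ -2559.1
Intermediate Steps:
c = 53/7 (c = ((1 + ((9 + (6 - 1*(-3))) + (-1 + 2))) + 33)/7 = ((1 + ((9 + (6 + 3)) + 1)) + 33)/7 = ((1 + ((9 + 9) + 1)) + 33)/7 = ((1 + (18 + 1)) + 33)/7 = ((1 + 19) + 33)/7 = (20 + 33)/7 = (⅐)*53 = 53/7 ≈ 7.5714)
T = -26 (T = (-13 - 5) - 1*8 = -18 - 8 = -26)
(13*T)*c = (13*(-26))*(53/7) = -338*53/7 = -17914/7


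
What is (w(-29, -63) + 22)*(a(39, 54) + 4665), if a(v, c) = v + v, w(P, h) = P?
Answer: -33201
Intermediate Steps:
a(v, c) = 2*v
(w(-29, -63) + 22)*(a(39, 54) + 4665) = (-29 + 22)*(2*39 + 4665) = -7*(78 + 4665) = -7*4743 = -33201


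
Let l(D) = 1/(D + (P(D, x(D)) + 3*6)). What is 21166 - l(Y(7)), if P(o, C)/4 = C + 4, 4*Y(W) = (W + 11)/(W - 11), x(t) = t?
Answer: 4804674/227 ≈ 21166.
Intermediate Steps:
Y(W) = (11 + W)/(4*(-11 + W)) (Y(W) = ((W + 11)/(W - 11))/4 = ((11 + W)/(-11 + W))/4 = (11 + W)/(4*(-11 + W)))
P(o, C) = 16 + 4*C (P(o, C) = 4*(C + 4) = 4*(4 + C) = 16 + 4*C)
l(D) = 1/(34 + 5*D) (l(D) = 1/(D + ((16 + 4*D) + 3*6)) = 1/(D + ((16 + 4*D) + 18)) = 1/(D + (34 + 4*D)) = 1/(34 + 5*D))
21166 - l(Y(7)) = 21166 - 1/(34 + 5*((11 + 7)/(4*(-11 + 7)))) = 21166 - 1/(34 + 5*((¼)*18/(-4))) = 21166 - 1/(34 + 5*((¼)*(-¼)*18)) = 21166 - 1/(34 + 5*(-9/8)) = 21166 - 1/(34 - 45/8) = 21166 - 1/227/8 = 21166 - 1*8/227 = 21166 - 8/227 = 4804674/227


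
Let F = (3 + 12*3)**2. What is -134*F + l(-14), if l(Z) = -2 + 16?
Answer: -203800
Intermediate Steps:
l(Z) = 14
F = 1521 (F = (3 + 36)**2 = 39**2 = 1521)
-134*F + l(-14) = -134*1521 + 14 = -203814 + 14 = -203800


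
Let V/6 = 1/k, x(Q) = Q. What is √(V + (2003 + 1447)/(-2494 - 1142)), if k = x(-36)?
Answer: 13*I*√606/303 ≈ 1.0562*I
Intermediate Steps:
k = -36
V = -⅙ (V = 6/(-36) = 6*(-1/36) = -⅙ ≈ -0.16667)
√(V + (2003 + 1447)/(-2494 - 1142)) = √(-⅙ + (2003 + 1447)/(-2494 - 1142)) = √(-⅙ + 3450/(-3636)) = √(-⅙ + 3450*(-1/3636)) = √(-⅙ - 575/606) = √(-338/303) = 13*I*√606/303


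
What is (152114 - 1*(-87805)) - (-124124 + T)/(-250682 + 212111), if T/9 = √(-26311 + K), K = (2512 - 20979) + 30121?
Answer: 711830125/2967 + 3*I*√14657/12857 ≈ 2.3992e+5 + 0.028249*I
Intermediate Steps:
K = 11654 (K = -18467 + 30121 = 11654)
T = 9*I*√14657 (T = 9*√(-26311 + 11654) = 9*√(-14657) = 9*(I*√14657) = 9*I*√14657 ≈ 1089.6*I)
(152114 - 1*(-87805)) - (-124124 + T)/(-250682 + 212111) = (152114 - 1*(-87805)) - (-124124 + 9*I*√14657)/(-250682 + 212111) = (152114 + 87805) - (-124124 + 9*I*√14657)/(-38571) = 239919 - (-124124 + 9*I*√14657)*(-1)/38571 = 239919 - (9548/2967 - 3*I*√14657/12857) = 239919 + (-9548/2967 + 3*I*√14657/12857) = 711830125/2967 + 3*I*√14657/12857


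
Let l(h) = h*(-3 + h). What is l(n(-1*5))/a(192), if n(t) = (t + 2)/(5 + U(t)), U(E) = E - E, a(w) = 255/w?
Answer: 3456/2125 ≈ 1.6264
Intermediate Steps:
U(E) = 0
n(t) = ⅖ + t/5 (n(t) = (t + 2)/(5 + 0) = (2 + t)/5 = (2 + t)*(⅕) = ⅖ + t/5)
l(n(-1*5))/a(192) = ((⅖ + (-1*5)/5)*(-3 + (⅖ + (-1*5)/5)))/((255/192)) = ((⅖ + (⅕)*(-5))*(-3 + (⅖ + (⅕)*(-5))))/((255*(1/192))) = ((⅖ - 1)*(-3 + (⅖ - 1)))/(85/64) = -3*(-3 - ⅗)/5*(64/85) = -⅗*(-18/5)*(64/85) = (54/25)*(64/85) = 3456/2125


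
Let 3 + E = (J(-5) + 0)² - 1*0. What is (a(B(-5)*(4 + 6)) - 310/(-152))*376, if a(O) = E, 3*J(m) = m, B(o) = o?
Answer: 116842/171 ≈ 683.29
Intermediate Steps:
J(m) = m/3
E = -2/9 (E = -3 + (((⅓)*(-5) + 0)² - 1*0) = -3 + ((-5/3 + 0)² + 0) = -3 + ((-5/3)² + 0) = -3 + (25/9 + 0) = -3 + 25/9 = -2/9 ≈ -0.22222)
a(O) = -2/9
(a(B(-5)*(4 + 6)) - 310/(-152))*376 = (-2/9 - 310/(-152))*376 = (-2/9 - 310*(-1/152))*376 = (-2/9 + 155/76)*376 = (1243/684)*376 = 116842/171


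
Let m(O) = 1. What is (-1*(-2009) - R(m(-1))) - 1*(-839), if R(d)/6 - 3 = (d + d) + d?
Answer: 2812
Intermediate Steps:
R(d) = 18 + 18*d (R(d) = 18 + 6*((d + d) + d) = 18 + 6*(2*d + d) = 18 + 6*(3*d) = 18 + 18*d)
(-1*(-2009) - R(m(-1))) - 1*(-839) = (-1*(-2009) - (18 + 18*1)) - 1*(-839) = (2009 - (18 + 18)) + 839 = (2009 - 1*36) + 839 = (2009 - 36) + 839 = 1973 + 839 = 2812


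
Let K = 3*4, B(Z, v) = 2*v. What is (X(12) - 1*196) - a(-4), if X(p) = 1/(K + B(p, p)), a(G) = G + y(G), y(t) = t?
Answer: -6767/36 ≈ -187.97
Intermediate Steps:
K = 12
a(G) = 2*G (a(G) = G + G = 2*G)
X(p) = 1/(12 + 2*p)
(X(12) - 1*196) - a(-4) = (1/(2*(6 + 12)) - 1*196) - 2*(-4) = ((½)/18 - 196) - 1*(-8) = ((½)*(1/18) - 196) + 8 = (1/36 - 196) + 8 = -7055/36 + 8 = -6767/36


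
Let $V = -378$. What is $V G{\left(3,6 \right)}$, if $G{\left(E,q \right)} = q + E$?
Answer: $-3402$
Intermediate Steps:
$G{\left(E,q \right)} = E + q$
$V G{\left(3,6 \right)} = - 378 \left(3 + 6\right) = \left(-378\right) 9 = -3402$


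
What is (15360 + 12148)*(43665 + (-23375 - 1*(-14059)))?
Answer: 944872292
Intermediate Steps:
(15360 + 12148)*(43665 + (-23375 - 1*(-14059))) = 27508*(43665 + (-23375 + 14059)) = 27508*(43665 - 9316) = 27508*34349 = 944872292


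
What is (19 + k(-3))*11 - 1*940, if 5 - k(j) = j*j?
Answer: -775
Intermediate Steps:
k(j) = 5 - j² (k(j) = 5 - j*j = 5 - j²)
(19 + k(-3))*11 - 1*940 = (19 + (5 - 1*(-3)²))*11 - 1*940 = (19 + (5 - 1*9))*11 - 940 = (19 + (5 - 9))*11 - 940 = (19 - 4)*11 - 940 = 15*11 - 940 = 165 - 940 = -775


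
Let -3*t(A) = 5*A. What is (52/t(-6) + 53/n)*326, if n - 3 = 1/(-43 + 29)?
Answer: 1556976/205 ≈ 7595.0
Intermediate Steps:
t(A) = -5*A/3
n = 41/14 (n = 3 + 1/(-43 + 29) = 3 + 1/(-14) = 3 - 1/14 = 41/14 ≈ 2.9286)
(52/t(-6) + 53/n)*326 = (52/((-5/3*(-6))) + 53/(41/14))*326 = (52/10 + 53*(14/41))*326 = (52*(⅒) + 742/41)*326 = (26/5 + 742/41)*326 = (4776/205)*326 = 1556976/205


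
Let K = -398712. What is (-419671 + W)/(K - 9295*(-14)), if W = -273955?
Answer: 346813/134291 ≈ 2.5826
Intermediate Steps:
(-419671 + W)/(K - 9295*(-14)) = (-419671 - 273955)/(-398712 - 9295*(-14)) = -693626/(-398712 + 130130) = -693626/(-268582) = -693626*(-1/268582) = 346813/134291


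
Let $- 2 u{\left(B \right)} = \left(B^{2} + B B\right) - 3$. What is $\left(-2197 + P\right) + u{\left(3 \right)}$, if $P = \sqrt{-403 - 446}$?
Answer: $- \frac{4409}{2} + i \sqrt{849} \approx -2204.5 + 29.138 i$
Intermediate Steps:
$u{\left(B \right)} = \frac{3}{2} - B^{2}$ ($u{\left(B \right)} = - \frac{\left(B^{2} + B B\right) - 3}{2} = - \frac{\left(B^{2} + B^{2}\right) - 3}{2} = - \frac{2 B^{2} - 3}{2} = - \frac{-3 + 2 B^{2}}{2} = \frac{3}{2} - B^{2}$)
$P = i \sqrt{849}$ ($P = \sqrt{-849} = i \sqrt{849} \approx 29.138 i$)
$\left(-2197 + P\right) + u{\left(3 \right)} = \left(-2197 + i \sqrt{849}\right) + \left(\frac{3}{2} - 3^{2}\right) = \left(-2197 + i \sqrt{849}\right) + \left(\frac{3}{2} - 9\right) = \left(-2197 + i \sqrt{849}\right) - \frac{15}{2} = - \frac{4409}{2} + i \sqrt{849}$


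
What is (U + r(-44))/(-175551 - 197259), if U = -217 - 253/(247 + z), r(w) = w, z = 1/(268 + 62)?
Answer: 7119287/10129371970 ≈ 0.00070284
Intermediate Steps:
z = 1/330 ≈ 0.0030303
U = -17771377/81511 (U = -217 - 253/(247 + 1/330) = -217 - 253/81511/330 = -217 - 253*330/81511 = -217 - 83490/81511 = -17771377/81511 ≈ -218.02)
(U + r(-44))/(-175551 - 197259) = (-17771377/81511 - 44)/(-175551 - 197259) = -21357861/81511/(-372810) = -21357861/81511*(-1/372810) = 7119287/10129371970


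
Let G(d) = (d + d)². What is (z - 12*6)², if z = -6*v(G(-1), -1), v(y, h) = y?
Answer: 9216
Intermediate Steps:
G(d) = 4*d² (G(d) = (2*d)² = 4*d²)
z = -24 (z = -24*(-1)² = -24 ≈ -24.000)
(z - 12*6)² = (-24 - 12*6)² = (-24 - 72)² = (-96)² = 9216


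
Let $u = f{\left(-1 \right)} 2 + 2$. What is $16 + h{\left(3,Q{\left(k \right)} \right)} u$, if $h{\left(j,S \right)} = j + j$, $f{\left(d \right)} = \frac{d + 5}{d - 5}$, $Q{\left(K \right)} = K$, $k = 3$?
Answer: $20$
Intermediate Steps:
$f{\left(d \right)} = \frac{5 + d}{-5 + d}$
$h{\left(j,S \right)} = 2 j$
$u = \frac{2}{3}$ ($u = \frac{5 - 1}{-5 - 1} \cdot 2 + 2 = \frac{1}{-6} \cdot 4 \cdot 2 + 2 = \left(- \frac{1}{6}\right) 4 \cdot 2 + 2 = \left(- \frac{2}{3}\right) 2 + 2 = - \frac{4}{3} + 2 = \frac{2}{3} \approx 0.66667$)
$16 + h{\left(3,Q{\left(k \right)} \right)} u = 16 + 2 \cdot 3 \cdot \frac{2}{3} = 16 + 6 \cdot \frac{2}{3} = 16 + 4 = 20$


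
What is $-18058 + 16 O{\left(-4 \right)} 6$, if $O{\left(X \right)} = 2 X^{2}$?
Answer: $-14986$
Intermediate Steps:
$-18058 + 16 O{\left(-4 \right)} 6 = -18058 + 16 \cdot 2 \left(-4\right)^{2} \cdot 6 = -18058 + 16 \cdot 2 \cdot 16 \cdot 6 = -18058 + 16 \cdot 32 \cdot 6 = -18058 + 512 \cdot 6 = -18058 + 3072 = -14986$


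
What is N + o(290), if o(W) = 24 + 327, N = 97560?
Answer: 97911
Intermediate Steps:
o(W) = 351
N + o(290) = 97560 + 351 = 97911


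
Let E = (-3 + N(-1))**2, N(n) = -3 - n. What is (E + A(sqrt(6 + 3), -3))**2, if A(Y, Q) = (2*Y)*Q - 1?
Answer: 36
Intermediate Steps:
A(Y, Q) = -1 + 2*Q*Y (A(Y, Q) = 2*Q*Y - 1 = -1 + 2*Q*Y)
E = 25 (E = (-3 + (-3 - 1*(-1)))**2 = (-3 + (-3 + 1))**2 = (-3 - 2)**2 = (-5)**2 = 25)
(E + A(sqrt(6 + 3), -3))**2 = (25 + (-1 + 2*(-3)*sqrt(6 + 3)))**2 = (25 + (-1 + 2*(-3)*sqrt(9)))**2 = (25 + (-1 + 2*(-3)*3))**2 = (25 + (-1 - 18))**2 = (25 - 19)**2 = 6**2 = 36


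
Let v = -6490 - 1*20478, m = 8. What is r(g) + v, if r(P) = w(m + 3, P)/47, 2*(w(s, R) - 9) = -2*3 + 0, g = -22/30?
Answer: -1267490/47 ≈ -26968.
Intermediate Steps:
g = -11/15 (g = -22*1/30 = -11/15 ≈ -0.73333)
v = -26968 (v = -6490 - 20478 = -26968)
w(s, R) = 6 (w(s, R) = 9 + (-2*3 + 0)/2 = 9 + (-6 + 0)/2 = 9 + (½)*(-6) = 9 - 3 = 6)
r(P) = 6/47
r(g) + v = 6/47 - 26968 = -1267490/47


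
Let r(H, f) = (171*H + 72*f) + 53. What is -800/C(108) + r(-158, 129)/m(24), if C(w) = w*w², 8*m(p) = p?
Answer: -231957619/39366 ≈ -5892.3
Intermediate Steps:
m(p) = p/8
r(H, f) = 53 + 72*f + 171*H (r(H, f) = (72*f + 171*H) + 53 = 53 + 72*f + 171*H)
C(w) = w³
-800/C(108) + r(-158, 129)/m(24) = -800/(108³) + (53 + 72*129 + 171*(-158))/(((⅛)*24)) = -800/1259712 + (53 + 9288 - 27018)/3 = -800*1/1259712 - 17677*⅓ = -25/39366 - 17677/3 = -231957619/39366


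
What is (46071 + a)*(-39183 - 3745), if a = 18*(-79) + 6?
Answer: -1916949840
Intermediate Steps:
a = -1416 (a = -1422 + 6 = -1416)
(46071 + a)*(-39183 - 3745) = (46071 - 1416)*(-39183 - 3745) = 44655*(-42928) = -1916949840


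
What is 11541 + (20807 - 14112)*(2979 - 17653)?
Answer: -98230889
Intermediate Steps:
11541 + (20807 - 14112)*(2979 - 17653) = 11541 + 6695*(-14674) = 11541 - 98242430 = -98230889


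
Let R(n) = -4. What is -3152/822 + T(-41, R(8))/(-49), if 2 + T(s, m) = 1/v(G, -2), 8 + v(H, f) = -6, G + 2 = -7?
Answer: -1069217/281946 ≈ -3.7923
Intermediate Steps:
G = -9 (G = -2 - 7 = -9)
v(H, f) = -14 (v(H, f) = -8 - 6 = -14)
T(s, m) = -29/14 (T(s, m) = -2 + 1/(-14) = -2 - 1/14 = -29/14)
-3152/822 + T(-41, R(8))/(-49) = -3152/822 - 29/14/(-49) = -3152*1/822 - 29/14*(-1/49) = -1576/411 + 29/686 = -1069217/281946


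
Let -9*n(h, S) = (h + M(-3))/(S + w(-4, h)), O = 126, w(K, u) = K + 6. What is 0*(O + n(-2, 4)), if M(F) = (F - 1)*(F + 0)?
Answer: 0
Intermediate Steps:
w(K, u) = 6 + K
M(F) = F*(-1 + F) (M(F) = (-1 + F)*F = F*(-1 + F))
n(h, S) = -(12 + h)/(9*(2 + S)) (n(h, S) = -(h - 3*(-1 - 3))/(9*(S + (6 - 4))) = -(h - 3*(-4))/(9*(S + 2)) = -(h + 12)/(9*(2 + S)) = -(12 + h)/(9*(2 + S)))
0*(O + n(-2, 4)) = 0*(126 + (-12 - 1*(-2))/(9*(2 + 4))) = 0*(126 + (1/9)*(-12 + 2)/6) = 0*(126 + (1/9)*(1/6)*(-10)) = 0*(126 - 5/27) = 0*(3397/27) = 0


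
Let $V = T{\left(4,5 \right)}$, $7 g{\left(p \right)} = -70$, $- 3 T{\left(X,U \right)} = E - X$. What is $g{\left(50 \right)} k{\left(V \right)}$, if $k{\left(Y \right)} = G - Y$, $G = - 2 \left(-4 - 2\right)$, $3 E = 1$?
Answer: $- \frac{970}{9} \approx -107.78$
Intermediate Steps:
$E = \frac{1}{3}$ ($E = \frac{1}{3} \cdot 1 = \frac{1}{3} \approx 0.33333$)
$T{\left(X,U \right)} = - \frac{1}{9} + \frac{X}{3}$ ($T{\left(X,U \right)} = - \frac{\frac{1}{3} - X}{3} = - \frac{1}{9} + \frac{X}{3}$)
$g{\left(p \right)} = -10$ ($g{\left(p \right)} = \frac{1}{7} \left(-70\right) = -10$)
$V = \frac{11}{9}$ ($V = - \frac{1}{9} + \frac{1}{3} \cdot 4 = - \frac{1}{9} + \frac{4}{3} = \frac{11}{9} \approx 1.2222$)
$G = 12$ ($G = \left(-2\right) \left(-6\right) = 12$)
$k{\left(Y \right)} = 12 - Y$
$g{\left(50 \right)} k{\left(V \right)} = - 10 \left(12 - \frac{11}{9}\right) = \left(-10\right) \frac{97}{9} = - \frac{970}{9}$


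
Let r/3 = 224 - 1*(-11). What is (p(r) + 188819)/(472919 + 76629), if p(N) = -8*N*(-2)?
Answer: 200099/549548 ≈ 0.36412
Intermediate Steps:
r = 705 (r = 3*(224 - 1*(-11)) = 3*(224 + 11) = 3*235 = 705)
p(N) = 16*N
(p(r) + 188819)/(472919 + 76629) = (16*705 + 188819)/(472919 + 76629) = (11280 + 188819)/549548 = 200099*(1/549548) = 200099/549548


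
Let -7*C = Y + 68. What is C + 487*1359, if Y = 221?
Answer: 4632542/7 ≈ 6.6179e+5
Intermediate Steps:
C = -289/7 (C = -(221 + 68)/7 = -⅐*289 = -289/7 ≈ -41.286)
C + 487*1359 = -289/7 + 487*1359 = -289/7 + 661833 = 4632542/7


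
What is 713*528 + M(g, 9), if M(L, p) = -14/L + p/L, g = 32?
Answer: 12046843/32 ≈ 3.7646e+5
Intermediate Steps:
713*528 + M(g, 9) = 713*528 + (-14 + 9)/32 = 376464 + (1/32)*(-5) = 376464 - 5/32 = 12046843/32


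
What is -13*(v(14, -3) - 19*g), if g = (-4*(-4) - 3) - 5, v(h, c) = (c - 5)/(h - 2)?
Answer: 5954/3 ≈ 1984.7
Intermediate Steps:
v(h, c) = (-5 + c)/(-2 + h)
g = 8 (g = (16 - 3) - 5 = 13 - 5 = 8)
-13*(v(14, -3) - 19*g) = -13*((-5 - 3)/(-2 + 14) - 19*8) = -13*(-8/12 - 1*152) = -13*((1/12)*(-8) - 152) = -13*(-2/3 - 152) = -13*(-458/3) = 5954/3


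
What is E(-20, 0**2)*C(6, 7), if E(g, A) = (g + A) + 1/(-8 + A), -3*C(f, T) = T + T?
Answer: 1127/12 ≈ 93.917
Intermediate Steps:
C(f, T) = -2*T/3 (C(f, T) = -(T + T)/3 = -2*T/3)
E(g, A) = A + g + 1/(-8 + A) (E(g, A) = (A + g) + 1/(-8 + A) = A + g + 1/(-8 + A))
E(-20, 0**2)*C(6, 7) = ((1 + (0**2)**2 - 8*0**2 - 8*(-20) + 0**2*(-20))/(-8 + 0**2))*(-2/3*7) = ((1 + 0**2 - 8*0 + 160 + 0*(-20))/(-8 + 0))*(-14/3) = ((1 + 0 + 0 + 160 + 0)/(-8))*(-14/3) = -1/8*161*(-14/3) = -161/8*(-14/3) = 1127/12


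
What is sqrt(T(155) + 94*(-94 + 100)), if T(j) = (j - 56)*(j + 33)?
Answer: 2*sqrt(4794) ≈ 138.48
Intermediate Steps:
T(j) = (-56 + j)*(33 + j)
sqrt(T(155) + 94*(-94 + 100)) = sqrt((-1848 + 155**2 - 23*155) + 94*(-94 + 100)) = sqrt((-1848 + 24025 - 3565) + 94*6) = sqrt(18612 + 564) = sqrt(19176) = 2*sqrt(4794)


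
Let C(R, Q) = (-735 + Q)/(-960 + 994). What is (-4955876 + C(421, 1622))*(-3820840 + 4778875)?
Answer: -9495755340435/2 ≈ -4.7479e+12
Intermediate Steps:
C(R, Q) = -735/34 + Q/34 (C(R, Q) = (-735 + Q)/34 = (-735 + Q)*(1/34) = -735/34 + Q/34)
(-4955876 + C(421, 1622))*(-3820840 + 4778875) = (-4955876 + (-735/34 + (1/34)*1622))*(-3820840 + 4778875) = (-4955876 + (-735/34 + 811/17))*958035 = (-4955876 + 887/34)*958035 = -168498897/34*958035 = -9495755340435/2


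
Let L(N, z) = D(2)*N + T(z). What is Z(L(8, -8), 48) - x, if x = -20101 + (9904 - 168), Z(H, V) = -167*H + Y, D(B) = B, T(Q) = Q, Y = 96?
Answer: 9125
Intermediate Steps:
L(N, z) = z + 2*N (L(N, z) = 2*N + z = z + 2*N)
Z(H, V) = 96 - 167*H (Z(H, V) = -167*H + 96 = 96 - 167*H)
x = -10365 (x = -20101 + 9736 = -10365)
Z(L(8, -8), 48) - x = (96 - 167*(-8 + 2*8)) - 1*(-10365) = (96 - 167*(-8 + 16)) + 10365 = (96 - 167*8) + 10365 = (96 - 1336) + 10365 = -1240 + 10365 = 9125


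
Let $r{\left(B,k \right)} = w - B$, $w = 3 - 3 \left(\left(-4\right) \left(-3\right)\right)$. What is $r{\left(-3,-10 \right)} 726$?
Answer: $-21780$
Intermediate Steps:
$w = -33$ ($w = 3 - 36 = -33$)
$r{\left(B,k \right)} = -33 - B$
$r{\left(-3,-10 \right)} 726 = \left(-33 - -3\right) 726 = \left(-33 + 3\right) 726 = \left(-30\right) 726 = -21780$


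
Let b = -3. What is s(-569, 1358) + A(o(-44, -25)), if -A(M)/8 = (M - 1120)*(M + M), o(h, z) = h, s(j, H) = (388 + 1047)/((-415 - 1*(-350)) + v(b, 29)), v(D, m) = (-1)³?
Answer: -54085531/66 ≈ -8.1948e+5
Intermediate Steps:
v(D, m) = -1
s(j, H) = -1435/66 (s(j, H) = (388 + 1047)/((-415 - 1*(-350)) - 1) = 1435/((-415 + 350) - 1) = 1435/(-65 - 1) = 1435/(-66) = 1435*(-1/66) = -1435/66)
A(M) = -16*M*(-1120 + M) (A(M) = -8*(M - 1120)*(M + M) = -8*(-1120 + M)*2*M = -16*M*(-1120 + M))
s(-569, 1358) + A(o(-44, -25)) = -1435/66 + 16*(-44)*(1120 - 1*(-44)) = -1435/66 + 16*(-44)*(1120 + 44) = -1435/66 + 16*(-44)*1164 = -1435/66 - 819456 = -54085531/66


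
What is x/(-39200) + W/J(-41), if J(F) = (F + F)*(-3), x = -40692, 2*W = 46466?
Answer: 115092979/1205400 ≈ 95.481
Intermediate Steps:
W = 23233 (W = (½)*46466 = 23233)
J(F) = -6*F (J(F) = (2*F)*(-3) = -6*F)
x/(-39200) + W/J(-41) = -40692/(-39200) + 23233/((-6*(-41))) = -40692*(-1/39200) + 23233/246 = 10173/9800 + 23233*(1/246) = 10173/9800 + 23233/246 = 115092979/1205400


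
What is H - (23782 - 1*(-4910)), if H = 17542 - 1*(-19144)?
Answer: 7994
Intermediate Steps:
H = 36686 (H = 17542 + 19144 = 36686)
H - (23782 - 1*(-4910)) = 36686 - (23782 - 1*(-4910)) = 36686 - (23782 + 4910) = 36686 - 1*28692 = 36686 - 28692 = 7994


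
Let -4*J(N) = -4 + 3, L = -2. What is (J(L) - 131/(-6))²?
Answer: 70225/144 ≈ 487.67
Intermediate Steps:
J(N) = ¼ (J(N) = -(-4 + 3)/4 = -¼*(-1) = ¼)
(J(L) - 131/(-6))² = (¼ - 131/(-6))² = (¼ - 131*(-⅙))² = (¼ + 131/6)² = (265/12)² = 70225/144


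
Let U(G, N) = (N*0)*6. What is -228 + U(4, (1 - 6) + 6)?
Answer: -228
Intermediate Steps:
U(G, N) = 0 (U(G, N) = 0*6 = 0)
-228 + U(4, (1 - 6) + 6) = -228 + 0 = -228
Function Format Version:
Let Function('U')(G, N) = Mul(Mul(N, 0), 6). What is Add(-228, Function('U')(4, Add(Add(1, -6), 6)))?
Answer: -228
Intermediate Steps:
Function('U')(G, N) = 0 (Function('U')(G, N) = Mul(0, 6) = 0)
Add(-228, Function('U')(4, Add(Add(1, -6), 6))) = Add(-228, 0) = -228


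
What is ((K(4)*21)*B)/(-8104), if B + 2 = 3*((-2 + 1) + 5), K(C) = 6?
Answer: -315/2026 ≈ -0.15548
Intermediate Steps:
B = 10 (B = -2 + 3*((-2 + 1) + 5) = -2 + 3*(-1 + 5) = -2 + 3*4 = -2 + 12 = 10)
((K(4)*21)*B)/(-8104) = ((6*21)*10)/(-8104) = (126*10)*(-1/8104) = 1260*(-1/8104) = -315/2026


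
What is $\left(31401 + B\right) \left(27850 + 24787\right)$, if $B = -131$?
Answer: $1645958990$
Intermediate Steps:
$\left(31401 + B\right) \left(27850 + 24787\right) = \left(31401 - 131\right) \left(27850 + 24787\right) = 31270 \cdot 52637 = 1645958990$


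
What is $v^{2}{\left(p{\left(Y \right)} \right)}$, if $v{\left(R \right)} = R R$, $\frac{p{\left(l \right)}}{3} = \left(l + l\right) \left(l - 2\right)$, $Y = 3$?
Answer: $104976$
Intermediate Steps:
$p{\left(l \right)} = 6 l \left(-2 + l\right)$ ($p{\left(l \right)} = 3 \left(l + l\right) \left(l - 2\right) = 3 \cdot 2 l \left(-2 + l\right) = 6 l \left(-2 + l\right)$)
$v{\left(R \right)} = R^{2}$
$v^{2}{\left(p{\left(Y \right)} \right)} = \left(\left(6 \cdot 3 \left(-2 + 3\right)\right)^{2}\right)^{2} = \left(\left(6 \cdot 3 \cdot 1\right)^{2}\right)^{2} = \left(18^{2}\right)^{2} = 324^{2} = 104976$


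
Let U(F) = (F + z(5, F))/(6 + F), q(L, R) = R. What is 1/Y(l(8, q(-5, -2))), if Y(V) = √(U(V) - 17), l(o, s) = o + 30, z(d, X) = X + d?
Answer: -2*I*√7337/667 ≈ -0.25684*I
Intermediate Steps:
U(F) = (5 + 2*F)/(6 + F) (U(F) = (F + (F + 5))/(6 + F) = (F + (5 + F))/(6 + F) = (5 + 2*F)/(6 + F))
l(o, s) = 30 + o
Y(V) = √(-17 + (5 + 2*V)/(6 + V)) (Y(V) = √((5 + 2*V)/(6 + V) - 17) = √(-17 + (5 + 2*V)/(6 + V)))
1/Y(l(8, q(-5, -2))) = 1/(√((-97 - 15*(30 + 8))/(6 + (30 + 8)))) = 1/(√((-97 - 15*38)/(6 + 38))) = 1/(√((-97 - 570)/44)) = 1/(√((1/44)*(-667))) = 1/(√(-667/44)) = 1/(I*√7337/22) = -2*I*√7337/667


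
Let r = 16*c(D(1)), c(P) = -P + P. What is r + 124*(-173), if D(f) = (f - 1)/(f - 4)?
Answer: -21452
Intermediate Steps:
D(f) = (-1 + f)/(-4 + f)
c(P) = 0
r = 0 (r = 16*0 = 0)
r + 124*(-173) = 0 + 124*(-173) = 0 - 21452 = -21452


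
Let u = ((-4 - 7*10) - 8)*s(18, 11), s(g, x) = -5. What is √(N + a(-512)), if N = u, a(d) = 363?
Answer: √773 ≈ 27.803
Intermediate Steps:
u = 410 (u = ((-4 - 7*10) - 8)*(-5) = ((-4 - 70) - 8)*(-5) = (-74 - 8)*(-5) = -82*(-5) = 410)
N = 410
√(N + a(-512)) = √(410 + 363) = √773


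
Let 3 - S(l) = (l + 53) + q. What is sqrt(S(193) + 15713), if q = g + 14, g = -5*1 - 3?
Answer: 2*sqrt(3866) ≈ 124.35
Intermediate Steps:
g = -8 (g = -5 - 3 = -8)
q = 6 (q = -8 + 14 = 6)
S(l) = -56 - l (S(l) = 3 - ((l + 53) + 6) = 3 - ((53 + l) + 6) = 3 - (59 + l) = 3 + (-59 - l) = -56 - l)
sqrt(S(193) + 15713) = sqrt((-56 - 1*193) + 15713) = sqrt((-56 - 193) + 15713) = sqrt(-249 + 15713) = sqrt(15464) = 2*sqrt(3866)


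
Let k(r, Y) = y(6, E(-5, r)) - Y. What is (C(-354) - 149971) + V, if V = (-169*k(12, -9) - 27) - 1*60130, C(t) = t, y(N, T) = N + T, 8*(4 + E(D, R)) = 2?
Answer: -849533/4 ≈ -2.1238e+5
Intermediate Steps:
E(D, R) = -15/4 (E(D, R) = -4 + (⅛)*2 = -4 + ¼ = -15/4)
k(r, Y) = 9/4 - Y (k(r, Y) = (6 - 15/4) - Y = 9/4 - Y)
V = -248233/4 (V = (-169*(9/4 - 1*(-9)) - 27) - 1*60130 = (-169*(9/4 + 9) - 27) - 60130 = (-169*45/4 - 27) - 60130 = (-7605/4 - 27) - 60130 = -7713/4 - 60130 = -248233/4 ≈ -62058.)
(C(-354) - 149971) + V = (-354 - 149971) - 248233/4 = -150325 - 248233/4 = -849533/4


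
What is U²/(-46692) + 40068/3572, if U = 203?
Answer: 430914127/41695956 ≈ 10.335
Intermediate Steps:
U²/(-46692) + 40068/3572 = 203²/(-46692) + 40068/3572 = 41209*(-1/46692) + 40068*(1/3572) = -41209/46692 + 10017/893 = 430914127/41695956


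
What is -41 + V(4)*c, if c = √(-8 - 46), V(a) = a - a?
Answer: -41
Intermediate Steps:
V(a) = 0
c = 3*I*√6 (c = √(-54) = 3*I*√6 ≈ 7.3485*I)
-41 + V(4)*c = -41 + 0*(3*I*√6) = -41 + 0 = -41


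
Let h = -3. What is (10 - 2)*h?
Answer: -24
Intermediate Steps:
(10 - 2)*h = (10 - 2)*(-3) = 8*(-3) = -24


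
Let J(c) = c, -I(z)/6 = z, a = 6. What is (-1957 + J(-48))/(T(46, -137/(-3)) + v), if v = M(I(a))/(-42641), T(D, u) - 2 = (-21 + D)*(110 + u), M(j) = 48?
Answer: -256485615/498089377 ≈ -0.51494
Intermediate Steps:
I(z) = -6*z
T(D, u) = 2 + (-21 + D)*(110 + u)
v = -48/42641 (v = 48/(-42641) = 48*(-1/42641) = -48/42641 ≈ -0.0011257)
(-1957 + J(-48))/(T(46, -137/(-3)) + v) = (-1957 - 48)/((-2308 - (-2877)/(-3) + 110*46 + 46*(-137/(-3))) - 48/42641) = -2005/((-2308 - (-2877)*(-1)/3 + 5060 + 46*(-137*(-1/3))) - 48/42641) = -2005/((-2308 - 21*137/3 + 5060 + 46*(137/3)) - 48/42641) = -2005/((-2308 - 959 + 5060 + 6302/3) - 48/42641) = -2005/(11681/3 - 48/42641) = -2005/498089377/127923 = -2005*127923/498089377 = -256485615/498089377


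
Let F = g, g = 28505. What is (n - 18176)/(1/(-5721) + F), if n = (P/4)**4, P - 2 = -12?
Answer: -1660182711/2609233664 ≈ -0.63627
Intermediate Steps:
P = -10 (P = 2 - 12 = -10)
F = 28505
n = 625/16 (n = (-10/4)**4 = (-10*1/4)**4 = (-5/2)**4 = 625/16 ≈ 39.063)
(n - 18176)/(1/(-5721) + F) = (625/16 - 18176)/(1/(-5721) + 28505) = -290191/(16*(-1/5721 + 28505)) = -290191/(16*163077104/5721) = -290191/16*5721/163077104 = -1660182711/2609233664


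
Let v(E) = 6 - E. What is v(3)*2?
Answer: 6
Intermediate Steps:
v(3)*2 = (6 - 1*3)*2 = (6 - 3)*2 = 3*2 = 6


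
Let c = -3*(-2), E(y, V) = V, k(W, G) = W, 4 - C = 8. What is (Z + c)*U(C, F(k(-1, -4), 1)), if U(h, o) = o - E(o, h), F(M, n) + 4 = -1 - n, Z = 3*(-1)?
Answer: -6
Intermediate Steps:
C = -4 (C = 4 - 1*8 = 4 - 8 = -4)
Z = -3
F(M, n) = -5 - n (F(M, n) = -4 + (-1 - n) = -5 - n)
c = 6
U(h, o) = o - h
(Z + c)*U(C, F(k(-1, -4), 1)) = (-3 + 6)*((-5 - 1*1) - 1*(-4)) = 3*((-5 - 1) + 4) = 3*(-6 + 4) = 3*(-2) = -6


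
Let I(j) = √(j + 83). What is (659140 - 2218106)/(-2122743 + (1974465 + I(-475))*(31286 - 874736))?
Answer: 865415610361589746/924479780372801974000683 - 6136246072600*I*√2/924479780372801974000683 ≈ 9.3611e-7 - 9.3869e-12*I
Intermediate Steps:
I(j) = √(83 + j)
(659140 - 2218106)/(-2122743 + (1974465 + I(-475))*(31286 - 874736)) = (659140 - 2218106)/(-2122743 + (1974465 + √(83 - 475))*(31286 - 874736)) = -1558966/(-2122743 + (1974465 + √(-392))*(-843450)) = -1558966/(-2122743 + (1974465 + 14*I*√2)*(-843450)) = -1558966/(-2122743 + (-1665362504250 - 11808300*I*√2)) = -1558966/(-1665364626993 - 11808300*I*√2)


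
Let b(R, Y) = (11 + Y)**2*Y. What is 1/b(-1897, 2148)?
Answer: 1/10012431588 ≈ 9.9876e-11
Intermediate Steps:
b(R, Y) = Y*(11 + Y)**2
1/b(-1897, 2148) = 1/(2148*(11 + 2148)**2) = 1/(2148*2159**2) = 1/(2148*4661281) = 1/10012431588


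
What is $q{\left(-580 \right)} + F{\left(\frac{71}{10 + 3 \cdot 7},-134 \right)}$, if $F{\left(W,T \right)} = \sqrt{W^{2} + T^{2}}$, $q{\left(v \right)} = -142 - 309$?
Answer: $-451 + \frac{\sqrt{17260757}}{31} \approx -316.98$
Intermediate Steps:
$q{\left(v \right)} = -451$
$F{\left(W,T \right)} = \sqrt{T^{2} + W^{2}}$
$q{\left(-580 \right)} + F{\left(\frac{71}{10 + 3 \cdot 7},-134 \right)} = -451 + \sqrt{\left(-134\right)^{2} + \left(\frac{71}{10 + 3 \cdot 7}\right)^{2}} = -451 + \sqrt{17956 + \left(\frac{71}{10 + 21}\right)^{2}} = -451 + \sqrt{17956 + \left(\frac{71}{31}\right)^{2}} = -451 + \sqrt{17956 + \frac{5041}{961}} = -451 + \sqrt{\frac{17260757}{961}} = -451 + \frac{\sqrt{17260757}}{31}$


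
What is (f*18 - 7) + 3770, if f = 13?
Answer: 3997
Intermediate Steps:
(f*18 - 7) + 3770 = (13*18 - 7) + 3770 = (234 - 7) + 3770 = 227 + 3770 = 3997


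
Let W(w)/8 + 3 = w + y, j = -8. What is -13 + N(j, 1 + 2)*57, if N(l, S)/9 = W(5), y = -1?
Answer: 4091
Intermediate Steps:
W(w) = -32 + 8*w (W(w) = -24 + 8*(w - 1) = -24 + 8*(-1 + w) = -24 + (-8 + 8*w) = -32 + 8*w)
N(l, S) = 72 (N(l, S) = 9*(-32 + 8*5) = 9*(-32 + 40) = 9*8 = 72)
-13 + N(j, 1 + 2)*57 = -13 + 72*57 = -13 + 4104 = 4091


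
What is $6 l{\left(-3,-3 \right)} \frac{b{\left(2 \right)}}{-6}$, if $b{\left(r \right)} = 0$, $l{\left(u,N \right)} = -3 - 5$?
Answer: $0$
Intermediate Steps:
$l{\left(u,N \right)} = -8$ ($l{\left(u,N \right)} = -3 - 5 = -8$)
$6 l{\left(-3,-3 \right)} \frac{b{\left(2 \right)}}{-6} = 6 \left(- 8 \frac{0}{-6}\right) = 6 \left(- 8 \cdot 0 \left(- \frac{1}{6}\right)\right) = 6 \left(\left(-8\right) 0\right) = 6 \cdot 0 = 0$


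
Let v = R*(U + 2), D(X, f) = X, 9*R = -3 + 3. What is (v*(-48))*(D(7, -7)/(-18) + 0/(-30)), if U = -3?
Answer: 0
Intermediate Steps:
R = 0 (R = (-3 + 3)/9 = (⅑)*0 = 0)
v = 0 (v = 0*(-3 + 2) = 0*(-1) = 0)
(v*(-48))*(D(7, -7)/(-18) + 0/(-30)) = (0*(-48))*(7/(-18) + 0/(-30)) = 0*(7*(-1/18) + 0*(-1/30)) = 0*(-7/18 + 0) = 0*(-7/18) = 0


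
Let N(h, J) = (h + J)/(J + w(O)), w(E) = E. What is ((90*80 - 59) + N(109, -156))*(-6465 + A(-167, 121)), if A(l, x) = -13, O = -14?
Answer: -3932201063/85 ≈ -4.6261e+7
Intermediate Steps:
N(h, J) = (J + h)/(-14 + J) (N(h, J) = (h + J)/(J - 14) = (J + h)/(-14 + J))
((90*80 - 59) + N(109, -156))*(-6465 + A(-167, 121)) = ((90*80 - 59) + (-156 + 109)/(-14 - 156))*(-6465 - 13) = ((7200 - 59) - 47/(-170))*(-6478) = (7141 - 1/170*(-47))*(-6478) = (7141 + 47/170)*(-6478) = (1214017/170)*(-6478) = -3932201063/85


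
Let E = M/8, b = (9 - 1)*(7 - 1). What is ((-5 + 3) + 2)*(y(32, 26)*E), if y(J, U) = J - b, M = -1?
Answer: 0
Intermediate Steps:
b = 48 (b = 8*6 = 48)
y(J, U) = -48 + J (y(J, U) = J - 1*48 = J - 48 = -48 + J)
E = -⅛ (E = -1/8 = -1*⅛ = -⅛ ≈ -0.12500)
((-5 + 3) + 2)*(y(32, 26)*E) = ((-5 + 3) + 2)*((-48 + 32)*(-⅛)) = (-2 + 2)*(-16*(-⅛)) = 0*2 = 0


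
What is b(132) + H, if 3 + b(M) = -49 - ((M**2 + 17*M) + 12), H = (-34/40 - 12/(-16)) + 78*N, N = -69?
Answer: -251141/10 ≈ -25114.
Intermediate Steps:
H = -53821/10 (H = (-34/40 - 12/(-16)) + 78*(-69) = (-34*1/40 - 12*(-1/16)) - 5382 = (-17/20 + 3/4) - 5382 = -1/10 - 5382 = -53821/10 ≈ -5382.1)
b(M) = -64 - M**2 - 17*M (b(M) = -3 + (-49 - ((M**2 + 17*M) + 12)) = -3 + (-49 - (12 + M**2 + 17*M)) = -3 + (-49 + (-12 - M**2 - 17*M)) = -3 + (-61 - M**2 - 17*M) = -64 - M**2 - 17*M)
b(132) + H = (-64 - 1*132**2 - 17*132) - 53821/10 = (-64 - 1*17424 - 2244) - 53821/10 = (-64 - 17424 - 2244) - 53821/10 = -19732 - 53821/10 = -251141/10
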